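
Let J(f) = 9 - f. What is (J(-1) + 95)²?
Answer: 11025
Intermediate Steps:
(J(-1) + 95)² = ((9 - 1*(-1)) + 95)² = ((9 + 1) + 95)² = (10 + 95)² = 105² = 11025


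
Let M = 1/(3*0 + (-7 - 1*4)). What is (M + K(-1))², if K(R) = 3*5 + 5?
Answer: 47961/121 ≈ 396.37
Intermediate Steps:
K(R) = 20 (K(R) = 15 + 5 = 20)
M = -1/11 (M = 1/(0 + (-7 - 4)) = 1/(0 - 11) = 1/(-11) = -1/11 ≈ -0.090909)
(M + K(-1))² = (-1/11 + 20)² = (219/11)² = 47961/121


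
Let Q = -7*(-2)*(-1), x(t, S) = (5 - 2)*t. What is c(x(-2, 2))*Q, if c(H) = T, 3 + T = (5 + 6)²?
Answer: -1652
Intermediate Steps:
x(t, S) = 3*t
T = 118 (T = -3 + (5 + 6)² = -3 + 11² = -3 + 121 = 118)
c(H) = 118
Q = -14 (Q = 14*(-1) = -14)
c(x(-2, 2))*Q = 118*(-14) = -1652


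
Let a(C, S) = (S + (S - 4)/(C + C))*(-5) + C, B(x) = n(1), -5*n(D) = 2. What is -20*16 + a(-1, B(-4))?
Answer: -330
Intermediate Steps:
n(D) = -⅖ (n(D) = -⅕*2 = -⅖)
B(x) = -⅖
a(C, S) = C - 5*S - 5*(-4 + S)/(2*C) (a(C, S) = (S + (-4 + S)/((2*C)))*(-5) + C = (S + (-4 + S)*(1/(2*C)))*(-5) + C = (S + (-4 + S)/(2*C))*(-5) + C = (-5*S - 5*(-4 + S)/(2*C)) + C = C - 5*S - 5*(-4 + S)/(2*C))
-20*16 + a(-1, B(-4)) = -20*16 + (10 - 5/2*(-⅖) - (-1 - 5*(-⅖)))/(-1) = -320 - (10 + 1 - (-1 + 2)) = -320 - (10 + 1 - 1*1) = -320 - (10 + 1 - 1) = -320 - 1*10 = -320 - 10 = -330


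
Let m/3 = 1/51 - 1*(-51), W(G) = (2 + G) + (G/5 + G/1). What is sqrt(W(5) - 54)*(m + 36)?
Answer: 3214*I*sqrt(41)/17 ≈ 1210.6*I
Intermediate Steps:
W(G) = 2 + 11*G/5 (W(G) = (2 + G) + (G*(1/5) + G*1) = (2 + G) + (G/5 + G) = (2 + G) + 6*G/5 = 2 + 11*G/5)
m = 2602/17 (m = 3*(1/51 - 1*(-51)) = 3*(1/51 + 51) = 3*(2602/51) = 2602/17 ≈ 153.06)
sqrt(W(5) - 54)*(m + 36) = sqrt((2 + (11/5)*5) - 54)*(2602/17 + 36) = sqrt((2 + 11) - 54)*(3214/17) = sqrt(13 - 54)*(3214/17) = sqrt(-41)*(3214/17) = (I*sqrt(41))*(3214/17) = 3214*I*sqrt(41)/17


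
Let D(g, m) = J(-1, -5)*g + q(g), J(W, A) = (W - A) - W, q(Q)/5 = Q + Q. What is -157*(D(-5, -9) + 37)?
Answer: 5966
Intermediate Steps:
q(Q) = 10*Q (q(Q) = 5*(Q + Q) = 5*(2*Q) = 10*Q)
J(W, A) = -A
D(g, m) = 15*g (D(g, m) = (-1*(-5))*g + 10*g = 5*g + 10*g = 15*g)
-157*(D(-5, -9) + 37) = -157*(15*(-5) + 37) = -157*(-75 + 37) = -157*(-38) = 5966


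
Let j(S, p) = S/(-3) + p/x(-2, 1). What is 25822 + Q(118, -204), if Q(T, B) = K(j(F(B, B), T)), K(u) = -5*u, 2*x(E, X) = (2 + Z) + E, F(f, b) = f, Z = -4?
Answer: 25777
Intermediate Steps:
x(E, X) = -1 + E/2 (x(E, X) = ((2 - 4) + E)/2 = (-2 + E)/2 = -1 + E/2)
j(S, p) = -p/2 - S/3 (j(S, p) = S/(-3) + p/(-1 + (½)*(-2)) = S*(-⅓) + p/(-1 - 1) = -S/3 + p/(-2) = -S/3 + p*(-½) = -S/3 - p/2 = -p/2 - S/3)
Q(T, B) = 5*T/2 + 5*B/3 (Q(T, B) = -5*(-T/2 - B/3) = 5*T/2 + 5*B/3)
25822 + Q(118, -204) = 25822 + ((5/2)*118 + (5/3)*(-204)) = 25822 + (295 - 340) = 25822 - 45 = 25777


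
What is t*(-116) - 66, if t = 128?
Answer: -14914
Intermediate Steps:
t*(-116) - 66 = 128*(-116) - 66 = -14848 - 66 = -14914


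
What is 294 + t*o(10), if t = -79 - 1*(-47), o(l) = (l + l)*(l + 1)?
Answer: -6746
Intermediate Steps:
o(l) = 2*l*(1 + l) (o(l) = (2*l)*(1 + l) = 2*l*(1 + l))
t = -32 (t = -79 + 47 = -32)
294 + t*o(10) = 294 - 64*10*(1 + 10) = 294 - 64*10*11 = 294 - 32*220 = 294 - 7040 = -6746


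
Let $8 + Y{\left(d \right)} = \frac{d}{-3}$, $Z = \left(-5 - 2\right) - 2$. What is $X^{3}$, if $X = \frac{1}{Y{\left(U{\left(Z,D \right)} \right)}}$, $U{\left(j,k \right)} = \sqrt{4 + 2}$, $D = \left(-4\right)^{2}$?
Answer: $- \frac{27}{\left(24 + \sqrt{6}\right)^{3}} \approx -0.0014592$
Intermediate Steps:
$D = 16$
$Z = -9$ ($Z = -7 - 2 = -9$)
$U{\left(j,k \right)} = \sqrt{6}$
$Y{\left(d \right)} = -8 - \frac{d}{3}$ ($Y{\left(d \right)} = -8 + \frac{d}{-3} = -8 + d \left(- \frac{1}{3}\right) = -8 - \frac{d}{3}$)
$X = \frac{1}{-8 - \frac{\sqrt{6}}{3}} \approx -0.11342$
$X^{3} = \left(- \frac{12}{95} + \frac{\sqrt{6}}{190}\right)^{3}$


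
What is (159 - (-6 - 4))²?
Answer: 28561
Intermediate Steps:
(159 - (-6 - 4))² = (159 - 1*(-10))² = (159 + 10)² = 169² = 28561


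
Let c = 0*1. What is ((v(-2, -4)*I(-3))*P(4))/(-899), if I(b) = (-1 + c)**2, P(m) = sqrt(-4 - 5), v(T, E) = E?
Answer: 12*I/899 ≈ 0.013348*I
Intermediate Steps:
c = 0
P(m) = 3*I (P(m) = sqrt(-9) = 3*I)
I(b) = 1 (I(b) = (-1 + 0)**2 = (-1)**2 = 1)
((v(-2, -4)*I(-3))*P(4))/(-899) = ((-4*1)*(3*I))/(-899) = -12*I*(-1/899) = 12*I/899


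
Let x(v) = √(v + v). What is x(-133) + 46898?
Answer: 46898 + I*√266 ≈ 46898.0 + 16.31*I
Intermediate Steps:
x(v) = √2*√v (x(v) = √(2*v) = √2*√v)
x(-133) + 46898 = √2*√(-133) + 46898 = √2*(I*√133) + 46898 = I*√266 + 46898 = 46898 + I*√266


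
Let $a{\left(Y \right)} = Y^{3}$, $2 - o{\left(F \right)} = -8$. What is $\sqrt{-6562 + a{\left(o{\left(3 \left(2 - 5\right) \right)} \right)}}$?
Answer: $3 i \sqrt{618} \approx 74.579 i$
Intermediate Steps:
$o{\left(F \right)} = 10$ ($o{\left(F \right)} = 2 - -8 = 2 + 8 = 10$)
$\sqrt{-6562 + a{\left(o{\left(3 \left(2 - 5\right) \right)} \right)}} = \sqrt{-6562 + 10^{3}} = \sqrt{-6562 + 1000} = \sqrt{-5562} = 3 i \sqrt{618}$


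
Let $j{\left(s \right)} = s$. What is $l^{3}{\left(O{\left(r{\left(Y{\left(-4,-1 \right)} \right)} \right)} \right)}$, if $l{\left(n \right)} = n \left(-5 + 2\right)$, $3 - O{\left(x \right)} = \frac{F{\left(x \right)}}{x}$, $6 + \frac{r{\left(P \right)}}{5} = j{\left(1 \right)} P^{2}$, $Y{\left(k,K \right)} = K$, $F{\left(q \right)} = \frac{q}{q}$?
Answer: $- \frac{11852352}{15625} \approx -758.55$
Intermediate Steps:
$F{\left(q \right)} = 1$
$r{\left(P \right)} = -30 + 5 P^{2}$ ($r{\left(P \right)} = -30 + 5 \cdot 1 P^{2} = -30 + 5 P^{2}$)
$O{\left(x \right)} = 3 - \frac{1}{x}$ ($O{\left(x \right)} = 3 - 1 \frac{1}{x} = 3 - \frac{1}{x}$)
$l{\left(n \right)} = - 3 n$ ($l{\left(n \right)} = n \left(-3\right) = - 3 n$)
$l^{3}{\left(O{\left(r{\left(Y{\left(-4,-1 \right)} \right)} \right)} \right)} = \left(- 3 \left(3 - \frac{1}{-30 + 5 \left(-1\right)^{2}}\right)\right)^{3} = \left(- 3 \left(3 - \frac{1}{-30 + 5 \cdot 1}\right)\right)^{3} = \left(- 3 \left(3 - \frac{1}{-30 + 5}\right)\right)^{3} = \left(- 3 \left(3 - \frac{1}{-25}\right)\right)^{3} = \left(- 3 \left(3 - - \frac{1}{25}\right)\right)^{3} = \left(- 3 \left(3 + \frac{1}{25}\right)\right)^{3} = \left(\left(-3\right) \frac{76}{25}\right)^{3} = \left(- \frac{228}{25}\right)^{3} = - \frac{11852352}{15625}$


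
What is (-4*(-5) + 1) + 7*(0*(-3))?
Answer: 21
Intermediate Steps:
(-4*(-5) + 1) + 7*(0*(-3)) = (20 + 1) + 7*0 = 21 + 0 = 21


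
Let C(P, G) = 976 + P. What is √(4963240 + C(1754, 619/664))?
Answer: √4965970 ≈ 2228.4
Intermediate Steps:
√(4963240 + C(1754, 619/664)) = √(4963240 + (976 + 1754)) = √(4963240 + 2730) = √4965970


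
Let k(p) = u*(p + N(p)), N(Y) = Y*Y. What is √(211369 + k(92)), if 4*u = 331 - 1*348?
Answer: √175006 ≈ 418.34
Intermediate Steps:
u = -17/4 (u = (331 - 1*348)/4 = (331 - 348)/4 = (¼)*(-17) = -17/4 ≈ -4.2500)
N(Y) = Y²
k(p) = -17*p/4 - 17*p²/4 (k(p) = -17*(p + p²)/4 = -17*p/4 - 17*p²/4)
√(211369 + k(92)) = √(211369 + (17/4)*92*(-1 - 1*92)) = √(211369 + (17/4)*92*(-1 - 92)) = √(211369 + (17/4)*92*(-93)) = √(211369 - 36363) = √175006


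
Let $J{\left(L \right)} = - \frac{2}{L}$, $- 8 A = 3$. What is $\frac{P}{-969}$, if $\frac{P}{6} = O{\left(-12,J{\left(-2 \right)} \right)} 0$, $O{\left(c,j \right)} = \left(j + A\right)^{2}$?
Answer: $0$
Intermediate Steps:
$A = - \frac{3}{8}$ ($A = \left(- \frac{1}{8}\right) 3 = - \frac{3}{8} \approx -0.375$)
$O{\left(c,j \right)} = \left(- \frac{3}{8} + j\right)^{2}$ ($O{\left(c,j \right)} = \left(j - \frac{3}{8}\right)^{2} = \left(- \frac{3}{8} + j\right)^{2}$)
$P = 0$ ($P = 6 \frac{\left(-3 + 8 \left(- \frac{2}{-2}\right)\right)^{2}}{64} \cdot 0 = 6 \frac{\left(-3 + 8 \left(\left(-2\right) \left(- \frac{1}{2}\right)\right)\right)^{2}}{64} \cdot 0 = 6 \frac{\left(-3 + 8 \cdot 1\right)^{2}}{64} \cdot 0 = 6 \frac{\left(-3 + 8\right)^{2}}{64} \cdot 0 = 6 \frac{5^{2}}{64} \cdot 0 = 6 \cdot \frac{1}{64} \cdot 25 \cdot 0 = 6 \cdot \frac{25}{64} \cdot 0 = 6 \cdot 0 = 0$)
$\frac{P}{-969} = \frac{0}{-969} = 0 \left(- \frac{1}{969}\right) = 0$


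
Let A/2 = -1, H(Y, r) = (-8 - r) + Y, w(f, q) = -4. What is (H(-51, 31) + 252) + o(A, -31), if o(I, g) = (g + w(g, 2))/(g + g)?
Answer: 10079/62 ≈ 162.56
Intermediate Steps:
H(Y, r) = -8 + Y - r
A = -2 (A = 2*(-1) = -2)
o(I, g) = (-4 + g)/(2*g) (o(I, g) = (g - 4)/(g + g) = (-4 + g)/((2*g)) = (-4 + g)*(1/(2*g)) = (-4 + g)/(2*g))
(H(-51, 31) + 252) + o(A, -31) = ((-8 - 51 - 1*31) + 252) + (1/2)*(-4 - 31)/(-31) = ((-8 - 51 - 31) + 252) + (1/2)*(-1/31)*(-35) = (-90 + 252) + 35/62 = 162 + 35/62 = 10079/62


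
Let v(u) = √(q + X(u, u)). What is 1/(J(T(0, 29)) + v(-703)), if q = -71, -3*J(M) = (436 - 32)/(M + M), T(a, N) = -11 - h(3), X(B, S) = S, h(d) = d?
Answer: 2121/351535 - 1323*I*√86/351535 ≈ 0.0060335 - 0.034901*I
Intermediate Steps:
T(a, N) = -14 (T(a, N) = -11 - 1*3 = -11 - 3 = -14)
J(M) = -202/(3*M) (J(M) = -(436 - 32)/(3*(M + M)) = -404/(3*(2*M)) = -404*1/(2*M)/3 = -202/(3*M))
v(u) = √(-71 + u)
1/(J(T(0, 29)) + v(-703)) = 1/(-202/3/(-14) + √(-71 - 703)) = 1/(-202/3*(-1/14) + √(-774)) = 1/(101/21 + 3*I*√86)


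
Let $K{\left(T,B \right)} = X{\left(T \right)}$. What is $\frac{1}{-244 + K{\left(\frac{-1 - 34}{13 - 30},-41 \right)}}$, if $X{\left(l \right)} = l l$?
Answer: $- \frac{289}{69291} \approx -0.0041708$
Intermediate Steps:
$X{\left(l \right)} = l^{2}$
$K{\left(T,B \right)} = T^{2}$
$\frac{1}{-244 + K{\left(\frac{-1 - 34}{13 - 30},-41 \right)}} = \frac{1}{-244 + \left(\frac{-1 - 34}{13 - 30}\right)^{2}} = \frac{1}{-244 + \left(- \frac{35}{-17}\right)^{2}} = \frac{1}{-244 + \left(\left(-35\right) \left(- \frac{1}{17}\right)\right)^{2}} = \frac{1}{-244 + \left(\frac{35}{17}\right)^{2}} = \frac{1}{-244 + \frac{1225}{289}} = \frac{1}{- \frac{69291}{289}} = - \frac{289}{69291}$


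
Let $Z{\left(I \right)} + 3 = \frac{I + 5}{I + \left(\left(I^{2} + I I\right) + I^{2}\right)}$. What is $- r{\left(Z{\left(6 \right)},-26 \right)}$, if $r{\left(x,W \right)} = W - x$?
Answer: $\frac{2633}{114} \approx 23.096$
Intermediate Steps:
$Z{\left(I \right)} = -3 + \frac{5 + I}{I + 3 I^{2}}$ ($Z{\left(I \right)} = -3 + \frac{I + 5}{I + \left(\left(I^{2} + I I\right) + I^{2}\right)} = -3 + \frac{5 + I}{I + \left(\left(I^{2} + I^{2}\right) + I^{2}\right)} = -3 + \frac{5 + I}{I + \left(2 I^{2} + I^{2}\right)} = -3 + \frac{5 + I}{I + 3 I^{2}}$)
$- r{\left(Z{\left(6 \right)},-26 \right)} = - (-26 - \frac{5 - 9 \cdot 6^{2} - 12}{6 \left(1 + 3 \cdot 6\right)}) = - (-26 - \frac{5 - 324 - 12}{6 \left(1 + 18\right)}) = - (-26 - \frac{5 - 324 - 12}{6 \cdot 19}) = - (-26 - \frac{1}{6} \cdot \frac{1}{19} \left(-331\right)) = - (-26 - - \frac{331}{114}) = - (-26 + \frac{331}{114}) = \left(-1\right) \left(- \frac{2633}{114}\right) = \frac{2633}{114}$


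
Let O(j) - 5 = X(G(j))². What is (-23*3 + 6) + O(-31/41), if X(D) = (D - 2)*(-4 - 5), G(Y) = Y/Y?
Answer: 23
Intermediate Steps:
G(Y) = 1
X(D) = 18 - 9*D (X(D) = (-2 + D)*(-9) = 18 - 9*D)
O(j) = 86 (O(j) = 5 + (18 - 9*1)² = 5 + (18 - 9)² = 5 + 9² = 5 + 81 = 86)
(-23*3 + 6) + O(-31/41) = (-23*3 + 6) + 86 = (-69 + 6) + 86 = -63 + 86 = 23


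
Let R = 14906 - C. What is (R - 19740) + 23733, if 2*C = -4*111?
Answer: 19121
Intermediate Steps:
C = -222 (C = (-4*111)/2 = (½)*(-444) = -222)
R = 15128 (R = 14906 - 1*(-222) = 14906 + 222 = 15128)
(R - 19740) + 23733 = (15128 - 19740) + 23733 = -4612 + 23733 = 19121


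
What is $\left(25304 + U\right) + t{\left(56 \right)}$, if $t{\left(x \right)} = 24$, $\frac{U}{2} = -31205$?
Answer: $-37082$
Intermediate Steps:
$U = -62410$ ($U = 2 \left(-31205\right) = -62410$)
$\left(25304 + U\right) + t{\left(56 \right)} = \left(25304 - 62410\right) + 24 = -37106 + 24 = -37082$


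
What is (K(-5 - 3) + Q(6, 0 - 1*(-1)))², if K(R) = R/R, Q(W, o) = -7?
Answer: 36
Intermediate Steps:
K(R) = 1
(K(-5 - 3) + Q(6, 0 - 1*(-1)))² = (1 - 7)² = (-6)² = 36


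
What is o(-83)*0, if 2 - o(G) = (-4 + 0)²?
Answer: 0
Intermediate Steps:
o(G) = -14 (o(G) = 2 - (-4 + 0)² = 2 - 1*(-4)² = 2 - 1*16 = 2 - 16 = -14)
o(-83)*0 = -14*0 = 0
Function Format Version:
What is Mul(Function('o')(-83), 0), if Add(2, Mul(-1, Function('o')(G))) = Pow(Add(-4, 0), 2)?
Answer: 0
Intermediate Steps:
Function('o')(G) = -14 (Function('o')(G) = Add(2, Mul(-1, Pow(Add(-4, 0), 2))) = Add(2, Mul(-1, Pow(-4, 2))) = Add(2, Mul(-1, 16)) = Add(2, -16) = -14)
Mul(Function('o')(-83), 0) = Mul(-14, 0) = 0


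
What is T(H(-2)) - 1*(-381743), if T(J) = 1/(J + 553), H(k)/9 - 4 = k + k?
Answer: 211103880/553 ≈ 3.8174e+5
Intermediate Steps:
H(k) = 36 + 18*k (H(k) = 36 + 9*(k + k) = 36 + 9*(2*k) = 36 + 18*k)
T(J) = 1/(553 + J)
T(H(-2)) - 1*(-381743) = 1/(553 + (36 + 18*(-2))) - 1*(-381743) = 1/(553 + (36 - 36)) + 381743 = 1/(553 + 0) + 381743 = 1/553 + 381743 = 211103880/553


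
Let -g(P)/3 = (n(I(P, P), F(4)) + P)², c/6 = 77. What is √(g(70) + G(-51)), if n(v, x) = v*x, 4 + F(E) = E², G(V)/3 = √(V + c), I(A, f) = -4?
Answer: √(-1452 + 3*√411) ≈ 37.299*I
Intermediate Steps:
c = 462 (c = 6*77 = 462)
G(V) = 3*√(462 + V) (G(V) = 3*√(V + 462) = 3*√(462 + V))
F(E) = -4 + E²
g(P) = -3*(-48 + P)² (g(P) = -3*(-4*(-4 + 4²) + P)² = -3*(-4*(-4 + 16) + P)² = -3*(-4*12 + P)² = -3*(-48 + P)²)
√(g(70) + G(-51)) = √(-3*(-48 + 70)² + 3*√(462 - 51)) = √(-3*22² + 3*√411) = √(-3*484 + 3*√411) = √(-1452 + 3*√411)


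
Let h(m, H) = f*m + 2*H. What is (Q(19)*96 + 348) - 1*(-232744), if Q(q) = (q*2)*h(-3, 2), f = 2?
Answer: 225796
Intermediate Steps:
h(m, H) = 2*H + 2*m (h(m, H) = 2*m + 2*H = 2*H + 2*m)
Q(q) = -4*q (Q(q) = (q*2)*(2*2 + 2*(-3)) = (2*q)*(4 - 6) = (2*q)*(-2) = -4*q)
(Q(19)*96 + 348) - 1*(-232744) = (-4*19*96 + 348) - 1*(-232744) = (-76*96 + 348) + 232744 = (-7296 + 348) + 232744 = -6948 + 232744 = 225796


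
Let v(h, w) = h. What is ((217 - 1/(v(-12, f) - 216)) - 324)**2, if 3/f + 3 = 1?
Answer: 595116025/51984 ≈ 11448.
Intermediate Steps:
f = -3/2 (f = 3/(-3 + 1) = 3/(-2) = 3*(-1/2) = -3/2 ≈ -1.5000)
((217 - 1/(v(-12, f) - 216)) - 324)**2 = ((217 - 1/(-12 - 216)) - 324)**2 = ((217 - 1/(-228)) - 324)**2 = ((217 - 1*(-1/228)) - 324)**2 = ((217 + 1/228) - 324)**2 = (49477/228 - 324)**2 = (-24395/228)**2 = 595116025/51984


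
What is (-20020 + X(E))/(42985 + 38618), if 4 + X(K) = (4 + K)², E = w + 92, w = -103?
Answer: -19975/81603 ≈ -0.24478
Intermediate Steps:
E = -11 (E = -103 + 92 = -11)
X(K) = -4 + (4 + K)²
(-20020 + X(E))/(42985 + 38618) = (-20020 + (-4 + (4 - 11)²))/(42985 + 38618) = (-20020 + (-4 + (-7)²))/81603 = (-20020 + (-4 + 49))*(1/81603) = (-20020 + 45)*(1/81603) = -19975*1/81603 = -19975/81603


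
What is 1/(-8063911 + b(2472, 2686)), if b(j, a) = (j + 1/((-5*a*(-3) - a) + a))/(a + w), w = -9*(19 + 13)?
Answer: -96615420/779098048510739 ≈ -1.2401e-7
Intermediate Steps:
w = -288 (w = -9*32 = -288)
b(j, a) = (j + 1/(15*a))/(-288 + a) (b(j, a) = (j + 1/((-5*a*(-3) - a) + a))/(a - 288) = (j + 1/((15*a - a) + a))/(-288 + a) = (j + 1/(14*a + a))/(-288 + a) = (j + 1/(15*a))/(-288 + a))
1/(-8063911 + b(2472, 2686)) = 1/(-8063911 + (1/15 + 2686*2472)/(2686*(-288 + 2686))) = 1/(-8063911 + (1/2686)*(1/15 + 6639792)/2398) = 1/(-8063911 + (1/2686)*(1/2398)*(99596881/15)) = 1/(-8063911 + 99596881/96615420) = 1/(-779098048510739/96615420) = -96615420/779098048510739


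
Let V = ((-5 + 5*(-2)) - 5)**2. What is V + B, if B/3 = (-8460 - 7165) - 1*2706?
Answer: -54593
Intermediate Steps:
V = 400 (V = ((-5 - 10) - 5)**2 = (-15 - 5)**2 = (-20)**2 = 400)
B = -54993 (B = 3*((-8460 - 7165) - 1*2706) = 3*(-15625 - 2706) = 3*(-18331) = -54993)
V + B = 400 - 54993 = -54593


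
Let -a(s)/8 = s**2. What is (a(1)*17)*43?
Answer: -5848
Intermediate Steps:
a(s) = -8*s**2
(a(1)*17)*43 = (-8*1**2*17)*43 = (-8*1*17)*43 = -8*17*43 = -136*43 = -5848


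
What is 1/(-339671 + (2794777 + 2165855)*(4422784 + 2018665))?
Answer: 1/31953657696097 ≈ 3.1295e-14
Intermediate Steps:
1/(-339671 + (2794777 + 2165855)*(4422784 + 2018665)) = 1/(-339671 + 4960632*6441449) = 1/(-339671 + 31953658035768) = 1/31953657696097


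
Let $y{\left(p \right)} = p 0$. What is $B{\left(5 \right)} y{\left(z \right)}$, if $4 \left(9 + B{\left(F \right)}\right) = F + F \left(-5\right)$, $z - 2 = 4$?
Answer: $0$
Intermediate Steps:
$z = 6$ ($z = 2 + 4 = 6$)
$B{\left(F \right)} = -9 - F$ ($B{\left(F \right)} = -9 + \frac{F + F \left(-5\right)}{4} = -9 + \frac{F - 5 F}{4} = -9 + \frac{\left(-4\right) F}{4} = -9 - F$)
$y{\left(p \right)} = 0$
$B{\left(5 \right)} y{\left(z \right)} = \left(-9 - 5\right) 0 = \left(-14\right) 0 = 0$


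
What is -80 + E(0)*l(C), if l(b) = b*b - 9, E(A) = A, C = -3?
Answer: -80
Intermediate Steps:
l(b) = -9 + b**2 (l(b) = b**2 - 9 = -9 + b**2)
-80 + E(0)*l(C) = -80 + 0*(-9 + (-3)**2) = -80 + 0*(-9 + 9) = -80 + 0*0 = -80 + 0 = -80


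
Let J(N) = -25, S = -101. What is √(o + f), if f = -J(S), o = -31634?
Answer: I*√31609 ≈ 177.79*I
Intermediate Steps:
f = 25 (f = -1*(-25) = 25)
√(o + f) = √(-31634 + 25) = √(-31609) = I*√31609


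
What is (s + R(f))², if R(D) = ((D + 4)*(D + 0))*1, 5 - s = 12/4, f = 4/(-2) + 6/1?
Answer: 1156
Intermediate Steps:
f = 4 (f = 4*(-½) + 6*1 = -2 + 6 = 4)
s = 2 (s = 5 - 12/4 = 5 - 1*3 = 5 - 3 = 2)
R(D) = D*(4 + D) (R(D) = ((4 + D)*D)*1 = (D*(4 + D))*1 = D*(4 + D))
(s + R(f))² = (2 + 4*(4 + 4))² = (2 + 4*8)² = (2 + 32)² = 34² = 1156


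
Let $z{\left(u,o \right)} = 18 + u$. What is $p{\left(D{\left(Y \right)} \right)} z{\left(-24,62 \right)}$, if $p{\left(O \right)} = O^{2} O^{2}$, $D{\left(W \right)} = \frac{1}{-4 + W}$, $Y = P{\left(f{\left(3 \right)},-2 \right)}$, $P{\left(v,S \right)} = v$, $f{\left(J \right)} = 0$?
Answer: $- \frac{3}{128} \approx -0.023438$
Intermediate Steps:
$Y = 0$
$p{\left(O \right)} = O^{4}$
$p{\left(D{\left(Y \right)} \right)} z{\left(-24,62 \right)} = \left(\frac{1}{-4 + 0}\right)^{4} \left(18 - 24\right) = \left(\frac{1}{-4}\right)^{4} \left(-6\right) = \left(- \frac{1}{4}\right)^{4} \left(-6\right) = \frac{1}{256} \left(-6\right) = - \frac{3}{128}$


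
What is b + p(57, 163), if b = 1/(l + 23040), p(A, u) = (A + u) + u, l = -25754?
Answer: 1039461/2714 ≈ 383.00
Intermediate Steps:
p(A, u) = A + 2*u
b = -1/2714 (b = 1/(-25754 + 23040) = 1/(-2714) = -1/2714 ≈ -0.00036846)
b + p(57, 163) = -1/2714 + (57 + 2*163) = -1/2714 + (57 + 326) = -1/2714 + 383 = 1039461/2714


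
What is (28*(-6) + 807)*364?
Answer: 232596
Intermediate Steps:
(28*(-6) + 807)*364 = (-168 + 807)*364 = 639*364 = 232596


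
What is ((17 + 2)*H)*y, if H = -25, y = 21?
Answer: -9975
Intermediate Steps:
((17 + 2)*H)*y = ((17 + 2)*(-25))*21 = (19*(-25))*21 = -475*21 = -9975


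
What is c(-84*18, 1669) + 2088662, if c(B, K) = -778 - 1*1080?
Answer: 2086804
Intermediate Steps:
c(B, K) = -1858 (c(B, K) = -778 - 1080 = -1858)
c(-84*18, 1669) + 2088662 = -1858 + 2088662 = 2086804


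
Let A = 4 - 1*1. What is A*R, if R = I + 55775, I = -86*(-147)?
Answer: 205251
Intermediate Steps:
A = 3 (A = 4 - 1 = 3)
I = 12642
R = 68417 (R = 12642 + 55775 = 68417)
A*R = 3*68417 = 205251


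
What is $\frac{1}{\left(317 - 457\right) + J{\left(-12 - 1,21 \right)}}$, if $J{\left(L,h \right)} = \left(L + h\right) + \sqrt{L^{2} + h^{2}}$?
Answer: $- \frac{66}{8407} - \frac{\sqrt{610}}{16814} \approx -0.0093195$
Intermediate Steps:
$J{\left(L,h \right)} = L + h + \sqrt{L^{2} + h^{2}}$
$\frac{1}{\left(317 - 457\right) + J{\left(-12 - 1,21 \right)}} = \frac{1}{\left(317 - 457\right) + \left(\left(-12 - 1\right) + 21 + \sqrt{\left(-12 - 1\right)^{2} + 21^{2}}\right)} = \frac{1}{-140 + \left(-13 + 21 + \sqrt{\left(-13\right)^{2} + 441}\right)} = \frac{1}{-140 + \left(-13 + 21 + \sqrt{169 + 441}\right)} = \frac{1}{-140 + \left(-13 + 21 + \sqrt{610}\right)} = \frac{1}{-140 + \left(8 + \sqrt{610}\right)} = \frac{1}{-132 + \sqrt{610}}$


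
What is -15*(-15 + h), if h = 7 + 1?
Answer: 105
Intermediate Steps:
h = 8
-15*(-15 + h) = -15*(-15 + 8) = -15*(-7) = 105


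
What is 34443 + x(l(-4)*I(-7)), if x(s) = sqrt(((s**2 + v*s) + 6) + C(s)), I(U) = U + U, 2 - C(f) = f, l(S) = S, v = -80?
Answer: 34443 + 4*I*sqrt(87) ≈ 34443.0 + 37.31*I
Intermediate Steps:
C(f) = 2 - f
I(U) = 2*U
x(s) = sqrt(8 + s**2 - 81*s) (x(s) = sqrt(((s**2 - 80*s) + 6) + (2 - s)) = sqrt((6 + s**2 - 80*s) + (2 - s)) = sqrt(8 + s**2 - 81*s))
34443 + x(l(-4)*I(-7)) = 34443 + sqrt(8 + (-8*(-7))**2 - (-324)*2*(-7)) = 34443 + sqrt(8 + (-4*(-14))**2 - (-324)*(-14)) = 34443 + sqrt(8 + 56**2 - 81*56) = 34443 + sqrt(8 + 3136 - 4536) = 34443 + sqrt(-1392) = 34443 + 4*I*sqrt(87)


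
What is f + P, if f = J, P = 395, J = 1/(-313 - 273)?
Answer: 231469/586 ≈ 395.00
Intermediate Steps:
J = -1/586 (J = 1/(-586) = -1/586 ≈ -0.0017065)
f = -1/586 ≈ -0.0017065
f + P = -1/586 + 395 = 231469/586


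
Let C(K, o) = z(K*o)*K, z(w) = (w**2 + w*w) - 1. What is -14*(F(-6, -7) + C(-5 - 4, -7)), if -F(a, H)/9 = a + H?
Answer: 998424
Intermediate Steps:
z(w) = -1 + 2*w**2 (z(w) = (w**2 + w**2) - 1 = 2*w**2 - 1 = -1 + 2*w**2)
F(a, H) = -9*H - 9*a (F(a, H) = -9*(a + H) = -9*(H + a) = -9*H - 9*a)
C(K, o) = K*(-1 + 2*K**2*o**2) (C(K, o) = (-1 + 2*(K*o)**2)*K = (-1 + 2*(K**2*o**2))*K = (-1 + 2*K**2*o**2)*K = K*(-1 + 2*K**2*o**2))
-14*(F(-6, -7) + C(-5 - 4, -7)) = -14*((-9*(-7) - 9*(-6)) + (-(-5 - 4) + 2*(-5 - 4)**3*(-7)**2)) = -14*((63 + 54) + (-1*(-9) + 2*(-9)**3*49)) = -14*(117 + (9 + 2*(-729)*49)) = -14*(117 + (9 - 71442)) = -14*(117 - 71433) = -14*(-71316) = 998424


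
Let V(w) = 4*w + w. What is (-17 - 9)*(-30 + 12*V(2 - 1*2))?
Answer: 780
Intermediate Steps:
V(w) = 5*w
(-17 - 9)*(-30 + 12*V(2 - 1*2)) = (-17 - 9)*(-30 + 12*(5*(2 - 1*2))) = -26*(-30 + 12*(5*(2 - 2))) = -26*(-30 + 12*(5*0)) = -26*(-30 + 12*0) = -26*(-30 + 0) = -26*(-30) = 780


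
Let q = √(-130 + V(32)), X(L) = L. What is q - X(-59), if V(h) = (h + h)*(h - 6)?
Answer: 59 + √1534 ≈ 98.166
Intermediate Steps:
V(h) = 2*h*(-6 + h) (V(h) = (2*h)*(-6 + h) = 2*h*(-6 + h))
q = √1534 (q = √(-130 + 2*32*(-6 + 32)) = √(-130 + 2*32*26) = √(-130 + 1664) = √1534 ≈ 39.166)
q - X(-59) = √1534 - 1*(-59) = √1534 + 59 = 59 + √1534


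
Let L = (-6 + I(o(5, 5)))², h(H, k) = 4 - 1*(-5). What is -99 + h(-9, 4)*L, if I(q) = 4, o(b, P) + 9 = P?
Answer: -63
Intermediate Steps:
o(b, P) = -9 + P
h(H, k) = 9 (h(H, k) = 4 + 5 = 9)
L = 4 (L = (-6 + 4)² = (-2)² = 4)
-99 + h(-9, 4)*L = -99 + 9*4 = -99 + 36 = -63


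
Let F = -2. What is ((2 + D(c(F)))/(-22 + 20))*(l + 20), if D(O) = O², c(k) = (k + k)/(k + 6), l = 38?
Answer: -87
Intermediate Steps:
c(k) = 2*k/(6 + k) (c(k) = (2*k)/(6 + k) = 2*k/(6 + k))
((2 + D(c(F)))/(-22 + 20))*(l + 20) = ((2 + (2*(-2)/(6 - 2))²)/(-22 + 20))*(38 + 20) = ((2 + (2*(-2)/4)²)/(-2))*58 = ((2 + (2*(-2)*(¼))²)*(-½))*58 = ((2 + (-1)²)*(-½))*58 = ((2 + 1)*(-½))*58 = (3*(-½))*58 = -3/2*58 = -87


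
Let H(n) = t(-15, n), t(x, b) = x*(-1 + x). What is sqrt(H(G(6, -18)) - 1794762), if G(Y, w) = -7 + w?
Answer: I*sqrt(1794522) ≈ 1339.6*I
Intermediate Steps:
H(n) = 240 (H(n) = -15*(-1 - 15) = -15*(-16) = 240)
sqrt(H(G(6, -18)) - 1794762) = sqrt(240 - 1794762) = sqrt(-1794522) = I*sqrt(1794522)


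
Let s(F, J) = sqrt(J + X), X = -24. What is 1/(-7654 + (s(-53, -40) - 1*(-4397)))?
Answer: -3257/10608113 - 8*I/10608113 ≈ -0.00030703 - 7.5414e-7*I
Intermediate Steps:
s(F, J) = sqrt(-24 + J) (s(F, J) = sqrt(J - 24) = sqrt(-24 + J))
1/(-7654 + (s(-53, -40) - 1*(-4397))) = 1/(-7654 + (sqrt(-24 - 40) - 1*(-4397))) = 1/(-7654 + (sqrt(-64) + 4397)) = 1/(-7654 + (8*I + 4397)) = 1/(-7654 + (4397 + 8*I)) = 1/(-3257 + 8*I) = (-3257 - 8*I)/10608113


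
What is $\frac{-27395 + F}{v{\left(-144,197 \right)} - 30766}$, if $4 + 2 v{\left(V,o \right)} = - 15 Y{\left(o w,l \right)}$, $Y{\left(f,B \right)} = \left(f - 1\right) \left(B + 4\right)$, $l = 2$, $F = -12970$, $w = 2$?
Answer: $\frac{13455}{16151} \approx 0.83308$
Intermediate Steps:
$Y{\left(f,B \right)} = \left(-1 + f\right) \left(4 + B\right)$
$v{\left(V,o \right)} = 43 - 90 o$ ($v{\left(V,o \right)} = -2 + \frac{\left(-15\right) \left(-4 - 2 + 4 o 2 + 2 o 2\right)}{2} = -2 + \frac{\left(-15\right) \left(-4 - 2 + 4 \cdot 2 o + 2 \cdot 2 o\right)}{2} = -2 + \frac{\left(-15\right) \left(-4 - 2 + 8 o + 4 o\right)}{2} = -2 + \frac{\left(-15\right) \left(-6 + 12 o\right)}{2} = -2 + \frac{90 - 180 o}{2} = -2 - \left(-45 + 90 o\right) = 43 - 90 o$)
$\frac{-27395 + F}{v{\left(-144,197 \right)} - 30766} = \frac{-27395 - 12970}{\left(43 - 17730\right) - 30766} = - \frac{40365}{\left(43 - 17730\right) - 30766} = - \frac{40365}{-17687 - 30766} = - \frac{40365}{-48453} = \left(-40365\right) \left(- \frac{1}{48453}\right) = \frac{13455}{16151}$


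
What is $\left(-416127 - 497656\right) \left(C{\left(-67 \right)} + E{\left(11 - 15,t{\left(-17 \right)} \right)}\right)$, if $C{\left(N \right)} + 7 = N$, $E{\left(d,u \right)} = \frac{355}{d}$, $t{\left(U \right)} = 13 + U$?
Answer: $\frac{594872733}{4} \approx 1.4872 \cdot 10^{8}$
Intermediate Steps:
$C{\left(N \right)} = -7 + N$
$\left(-416127 - 497656\right) \left(C{\left(-67 \right)} + E{\left(11 - 15,t{\left(-17 \right)} \right)}\right) = \left(-416127 - 497656\right) \left(\left(-7 - 67\right) + \frac{355}{11 - 15}\right) = - 913783 \left(-74 + \frac{355}{11 - 15}\right) = - 913783 \left(-74 + \frac{355}{-4}\right) = - 913783 \left(-74 + 355 \left(- \frac{1}{4}\right)\right) = - 913783 \left(-74 - \frac{355}{4}\right) = \left(-913783\right) \left(- \frac{651}{4}\right) = \frac{594872733}{4}$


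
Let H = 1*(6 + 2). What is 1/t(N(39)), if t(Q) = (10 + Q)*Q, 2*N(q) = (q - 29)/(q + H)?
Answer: 2209/2375 ≈ 0.93011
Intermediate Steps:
H = 8 (H = 1*8 = 8)
N(q) = (-29 + q)/(2*(8 + q)) (N(q) = ((q - 29)/(q + 8))/2 = ((-29 + q)/(8 + q))/2 = (-29 + q)/(2*(8 + q)))
t(Q) = Q*(10 + Q)
1/t(N(39)) = 1/(((-29 + 39)/(2*(8 + 39)))*(10 + (-29 + 39)/(2*(8 + 39)))) = 1/(((1/2)*10/47)*(10 + (1/2)*10/47)) = 1/(((1/2)*(1/47)*10)*(10 + (1/2)*(1/47)*10)) = 1/(5*(10 + 5/47)/47) = 1/((5/47)*(475/47)) = 1/(2375/2209) = 2209/2375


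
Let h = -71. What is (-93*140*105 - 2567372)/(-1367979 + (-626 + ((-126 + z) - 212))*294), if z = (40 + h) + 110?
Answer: 3934472/1628169 ≈ 2.4165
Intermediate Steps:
z = 79 (z = (40 - 71) + 110 = -31 + 110 = 79)
(-93*140*105 - 2567372)/(-1367979 + (-626 + ((-126 + z) - 212))*294) = (-93*140*105 - 2567372)/(-1367979 + (-626 + ((-126 + 79) - 212))*294) = (-13020*105 - 2567372)/(-1367979 + (-626 + (-47 - 212))*294) = (-1367100 - 2567372)/(-1367979 + (-626 - 259)*294) = -3934472/(-1367979 - 885*294) = -3934472/(-1367979 - 260190) = -3934472/(-1628169) = -3934472*(-1/1628169) = 3934472/1628169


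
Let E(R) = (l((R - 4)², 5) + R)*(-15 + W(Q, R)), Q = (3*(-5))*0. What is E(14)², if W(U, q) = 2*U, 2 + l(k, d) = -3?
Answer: 18225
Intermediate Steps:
l(k, d) = -5 (l(k, d) = -2 - 3 = -5)
Q = 0 (Q = -15*0 = 0)
E(R) = 75 - 15*R (E(R) = (-5 + R)*(-15 + 2*0) = (-5 + R)*(-15 + 0) = (-5 + R)*(-15) = 75 - 15*R)
E(14)² = (75 - 15*14)² = (75 - 210)² = (-135)² = 18225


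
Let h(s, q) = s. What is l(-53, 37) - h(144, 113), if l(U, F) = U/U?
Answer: -143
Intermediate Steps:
l(U, F) = 1
l(-53, 37) - h(144, 113) = 1 - 1*144 = 1 - 144 = -143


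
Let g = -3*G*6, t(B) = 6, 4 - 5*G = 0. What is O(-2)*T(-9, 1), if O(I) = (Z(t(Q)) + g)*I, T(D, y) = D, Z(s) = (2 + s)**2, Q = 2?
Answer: 4464/5 ≈ 892.80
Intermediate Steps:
G = 4/5 (G = 4/5 - 1/5*0 = 4/5 + 0 = 4/5 ≈ 0.80000)
g = -72/5 (g = -3*4/5*6 = -12/5*6 = -72/5 ≈ -14.400)
O(I) = 248*I/5 (O(I) = ((2 + 6)**2 - 72/5)*I = (8**2 - 72/5)*I = (64 - 72/5)*I = 248*I/5)
O(-2)*T(-9, 1) = ((248/5)*(-2))*(-9) = -496/5*(-9) = 4464/5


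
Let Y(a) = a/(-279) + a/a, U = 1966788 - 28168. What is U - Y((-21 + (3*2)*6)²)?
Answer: 60097214/31 ≈ 1.9386e+6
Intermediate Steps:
U = 1938620
Y(a) = 1 - a/279 (Y(a) = a*(-1/279) + 1 = -a/279 + 1 = 1 - a/279)
U - Y((-21 + (3*2)*6)²) = 1938620 - (1 - (-21 + (3*2)*6)²/279) = 1938620 - (1 - (-21 + 6*6)²/279) = 1938620 - (1 - (-21 + 36)²/279) = 1938620 - (1 - 1/279*15²) = 1938620 - (1 - 1/279*225) = 1938620 - (1 - 25/31) = 1938620 - 1*6/31 = 1938620 - 6/31 = 60097214/31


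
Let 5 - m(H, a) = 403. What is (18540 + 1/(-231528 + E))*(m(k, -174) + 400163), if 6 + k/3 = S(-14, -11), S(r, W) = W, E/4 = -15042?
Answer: 720648881765945/97232 ≈ 7.4116e+9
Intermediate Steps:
E = -60168 (E = 4*(-15042) = -60168)
k = -51 (k = -18 + 3*(-11) = -18 - 33 = -51)
m(H, a) = -398 (m(H, a) = 5 - 1*403 = 5 - 403 = -398)
(18540 + 1/(-231528 + E))*(m(k, -174) + 400163) = (18540 + 1/(-231528 - 60168))*(-398 + 400163) = (18540 + 1/(-291696))*399765 = (18540 - 1/291696)*399765 = (5408043839/291696)*399765 = 720648881765945/97232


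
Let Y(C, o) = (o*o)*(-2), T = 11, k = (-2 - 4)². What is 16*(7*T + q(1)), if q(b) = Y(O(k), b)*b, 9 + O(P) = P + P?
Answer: 1200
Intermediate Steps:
k = 36 (k = (-6)² = 36)
O(P) = -9 + 2*P (O(P) = -9 + (P + P) = -9 + 2*P)
Y(C, o) = -2*o² (Y(C, o) = o²*(-2) = -2*o²)
q(b) = -2*b³ (q(b) = (-2*b²)*b = -2*b³)
16*(7*T + q(1)) = 16*(7*11 - 2*1³) = 16*(77 - 2*1) = 16*(77 - 2) = 16*75 = 1200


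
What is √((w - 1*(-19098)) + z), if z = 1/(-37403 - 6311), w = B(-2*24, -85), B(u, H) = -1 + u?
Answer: √36400996856290/43714 ≈ 138.02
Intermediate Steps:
w = -49 (w = -1 - 2*24 = -1 - 48 = -49)
z = -1/43714 (z = 1/(-43714) = -1/43714 ≈ -2.2876e-5)
√((w - 1*(-19098)) + z) = √((-49 - 1*(-19098)) - 1/43714) = √((-49 + 19098) - 1/43714) = √(19049 - 1/43714) = √(832707985/43714) = √36400996856290/43714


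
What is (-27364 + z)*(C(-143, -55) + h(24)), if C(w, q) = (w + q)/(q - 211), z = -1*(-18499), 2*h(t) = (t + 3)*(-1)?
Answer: 30078945/266 ≈ 1.1308e+5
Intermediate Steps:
h(t) = -3/2 - t/2 (h(t) = ((t + 3)*(-1))/2 = ((3 + t)*(-1))/2 = (-3 - t)/2 = -3/2 - t/2)
z = 18499
C(w, q) = (q + w)/(-211 + q)
(-27364 + z)*(C(-143, -55) + h(24)) = (-27364 + 18499)*((-55 - 143)/(-211 - 55) + (-3/2 - 1/2*24)) = -8865*(-198/(-266) + (-3/2 - 12)) = -8865*(-1/266*(-198) - 27/2) = -8865*(99/133 - 27/2) = -8865*(-3393/266) = 30078945/266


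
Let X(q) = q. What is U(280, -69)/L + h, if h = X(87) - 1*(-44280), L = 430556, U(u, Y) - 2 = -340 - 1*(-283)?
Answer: 19102477997/430556 ≈ 44367.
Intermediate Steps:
U(u, Y) = -55 (U(u, Y) = 2 + (-340 - 1*(-283)) = 2 + (-340 + 283) = 2 - 57 = -55)
h = 44367 (h = 87 - 1*(-44280) = 87 + 44280 = 44367)
U(280, -69)/L + h = -55/430556 + 44367 = 19102477997/430556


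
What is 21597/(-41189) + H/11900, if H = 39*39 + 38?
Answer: -192790649/490149100 ≈ -0.39333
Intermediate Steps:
H = 1559 (H = 1521 + 38 = 1559)
21597/(-41189) + H/11900 = 21597/(-41189) + 1559/11900 = 21597*(-1/41189) + 1559*(1/11900) = -21597/41189 + 1559/11900 = -192790649/490149100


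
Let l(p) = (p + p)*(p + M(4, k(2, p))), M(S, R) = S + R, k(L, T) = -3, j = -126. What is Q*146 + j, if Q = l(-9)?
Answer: 20898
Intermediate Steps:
M(S, R) = R + S
l(p) = 2*p*(1 + p) (l(p) = (p + p)*(p + (-3 + 4)) = (2*p)*(p + 1) = (2*p)*(1 + p) = 2*p*(1 + p))
Q = 144 (Q = 2*(-9)*(1 - 9) = 2*(-9)*(-8) = 144)
Q*146 + j = 144*146 - 126 = 21024 - 126 = 20898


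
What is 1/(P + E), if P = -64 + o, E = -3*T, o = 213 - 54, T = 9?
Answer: 1/68 ≈ 0.014706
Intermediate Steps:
o = 159
E = -27 (E = -3*9 = -27)
P = 95 (P = -64 + 159 = 95)
1/(P + E) = 1/(95 - 27) = 1/68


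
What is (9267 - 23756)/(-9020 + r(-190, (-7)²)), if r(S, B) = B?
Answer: 14489/8971 ≈ 1.6151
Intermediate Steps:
(9267 - 23756)/(-9020 + r(-190, (-7)²)) = (9267 - 23756)/(-9020 + (-7)²) = -14489/(-9020 + 49) = -14489/(-8971) = -14489*(-1/8971) = 14489/8971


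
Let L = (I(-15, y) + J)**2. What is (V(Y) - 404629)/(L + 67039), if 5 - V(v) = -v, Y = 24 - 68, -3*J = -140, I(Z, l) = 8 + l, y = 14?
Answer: -3642012/645787 ≈ -5.6396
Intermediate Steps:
J = 140/3 (J = -1/3*(-140) = 140/3 ≈ 46.667)
L = 42436/9 (L = ((8 + 14) + 140/3)**2 = (22 + 140/3)**2 = (206/3)**2 = 42436/9 ≈ 4715.1)
Y = -44
V(v) = 5 + v (V(v) = 5 - (-1)*v = 5 + v)
(V(Y) - 404629)/(L + 67039) = ((5 - 44) - 404629)/(42436/9 + 67039) = (-39 - 404629)/(645787/9) = -404668*9/645787 = -3642012/645787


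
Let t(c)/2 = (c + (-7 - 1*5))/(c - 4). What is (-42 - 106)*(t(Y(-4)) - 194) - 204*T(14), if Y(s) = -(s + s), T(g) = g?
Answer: 26152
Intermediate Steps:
Y(s) = -2*s
t(c) = 2*(-12 + c)/(-4 + c) (t(c) = 2*((c + (-7 - 1*5))/(c - 4)) = 2*((c + (-7 - 5))/(-4 + c)) = 2*((c - 12)/(-4 + c)) = 2*((-12 + c)/(-4 + c)) = 2*(-12 + c)/(-4 + c))
(-42 - 106)*(t(Y(-4)) - 194) - 204*T(14) = (-42 - 106)*(2*(-12 - 2*(-4))/(-4 - 2*(-4)) - 194) - 204*14 = -148*(2*(-12 + 8)/(-4 + 8) - 194) - 2856 = -148*(2*(-4)/4 - 194) - 2856 = -148*(2*(¼)*(-4) - 194) - 2856 = -148*(-2 - 194) - 2856 = -148*(-196) - 2856 = 29008 - 2856 = 26152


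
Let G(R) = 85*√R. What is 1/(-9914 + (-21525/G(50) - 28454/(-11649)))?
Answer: -777404461643304/7705188337742449751 + 1986229205037*√2/7705188337742449751 ≈ -0.00010053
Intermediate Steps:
1/(-9914 + (-21525/G(50) - 28454/(-11649))) = 1/(-9914 + (-21525*√2/850 - 28454/(-11649))) = 1/(-9914 + (-21525*√2/850 - 28454*(-1/11649))) = 1/(-9914 + (-21525*√2/850 + 28454/11649)) = 1/(-9914 + (-861*√2/34 + 28454/11649)) = 1/(-9914 + (28454/11649 - 861*√2/34)) = 1/(-115459732/11649 - 861*√2/34)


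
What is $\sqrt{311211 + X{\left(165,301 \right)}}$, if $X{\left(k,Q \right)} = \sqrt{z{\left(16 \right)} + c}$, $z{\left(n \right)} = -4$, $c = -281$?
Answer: $\sqrt{311211 + i \sqrt{285}} \approx 557.86 + 0.02 i$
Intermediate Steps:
$X{\left(k,Q \right)} = i \sqrt{285}$ ($X{\left(k,Q \right)} = \sqrt{-4 - 281} = \sqrt{-285} = i \sqrt{285}$)
$\sqrt{311211 + X{\left(165,301 \right)}} = \sqrt{311211 + i \sqrt{285}}$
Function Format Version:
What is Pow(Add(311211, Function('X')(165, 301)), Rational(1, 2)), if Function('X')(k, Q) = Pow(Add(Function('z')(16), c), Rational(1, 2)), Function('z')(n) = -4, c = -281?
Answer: Pow(Add(311211, Mul(I, Pow(285, Rational(1, 2)))), Rational(1, 2)) ≈ Add(557.86, Mul(0.02, I))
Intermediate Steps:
Function('X')(k, Q) = Mul(I, Pow(285, Rational(1, 2))) (Function('X')(k, Q) = Pow(Add(-4, -281), Rational(1, 2)) = Pow(-285, Rational(1, 2)) = Mul(I, Pow(285, Rational(1, 2))))
Pow(Add(311211, Function('X')(165, 301)), Rational(1, 2)) = Pow(Add(311211, Mul(I, Pow(285, Rational(1, 2)))), Rational(1, 2))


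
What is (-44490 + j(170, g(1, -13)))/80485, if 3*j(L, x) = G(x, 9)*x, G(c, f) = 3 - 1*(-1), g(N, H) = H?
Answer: -133522/241455 ≈ -0.55299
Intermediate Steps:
G(c, f) = 4 (G(c, f) = 3 + 1 = 4)
j(L, x) = 4*x/3 (j(L, x) = (4*x)/3 = 4*x/3)
(-44490 + j(170, g(1, -13)))/80485 = (-44490 + (4/3)*(-13))/80485 = (-44490 - 52/3)*(1/80485) = -133522/3*1/80485 = -133522/241455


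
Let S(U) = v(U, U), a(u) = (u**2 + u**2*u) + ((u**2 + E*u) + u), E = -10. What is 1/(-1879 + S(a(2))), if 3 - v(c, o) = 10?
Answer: -1/1886 ≈ -0.00053022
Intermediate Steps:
v(c, o) = -7 (v(c, o) = 3 - 1*10 = 3 - 10 = -7)
a(u) = u**3 - 9*u + 2*u**2 (a(u) = (u**2 + u**2*u) + ((u**2 - 10*u) + u) = (u**2 + u**3) + (u**2 - 9*u) = u**3 - 9*u + 2*u**2)
S(U) = -7
1/(-1879 + S(a(2))) = 1/(-1879 - 7) = 1/(-1886) = -1/1886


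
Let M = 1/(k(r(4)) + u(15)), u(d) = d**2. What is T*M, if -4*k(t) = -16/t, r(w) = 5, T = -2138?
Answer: -10690/1129 ≈ -9.4686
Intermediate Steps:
k(t) = 4/t (k(t) = -(-4)/t = 4/t)
M = 5/1129 (M = 1/(4/5 + 15**2) = 1/(4*(1/5) + 225) = 1/(4/5 + 225) = 1/(1129/5) = 5/1129 ≈ 0.0044287)
T*M = -2138*5/1129 = -10690/1129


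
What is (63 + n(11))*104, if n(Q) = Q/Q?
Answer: 6656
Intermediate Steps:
n(Q) = 1
(63 + n(11))*104 = (63 + 1)*104 = 64*104 = 6656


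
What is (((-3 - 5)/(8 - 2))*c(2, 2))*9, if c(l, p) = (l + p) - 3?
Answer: -12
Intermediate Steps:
c(l, p) = -3 + l + p
(((-3 - 5)/(8 - 2))*c(2, 2))*9 = (((-3 - 5)/(8 - 2))*(-3 + 2 + 2))*9 = (-8/6*1)*9 = (-8*1/6*1)*9 = -4/3*1*9 = -4/3*9 = -12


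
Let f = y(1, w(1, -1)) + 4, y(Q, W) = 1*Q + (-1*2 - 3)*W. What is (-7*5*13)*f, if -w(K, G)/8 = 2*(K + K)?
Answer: -75075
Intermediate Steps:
w(K, G) = -32*K (w(K, G) = -16*(K + K) = -16*2*K = -32*K)
y(Q, W) = Q - 5*W (y(Q, W) = Q + (-2 - 3)*W = Q - 5*W)
f = 165 (f = (1 - (-160)) + 4 = (1 - 5*(-32)) + 4 = (1 + 160) + 4 = 161 + 4 = 165)
(-7*5*13)*f = (-7*5*13)*165 = -35*13*165 = -455*165 = -75075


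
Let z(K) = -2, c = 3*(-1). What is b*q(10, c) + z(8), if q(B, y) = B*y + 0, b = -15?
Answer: 448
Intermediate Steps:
c = -3
q(B, y) = B*y
b*q(10, c) + z(8) = -150*(-3) - 2 = -15*(-30) - 2 = 450 - 2 = 448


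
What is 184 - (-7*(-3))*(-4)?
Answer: 268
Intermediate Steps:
184 - (-7*(-3))*(-4) = 184 - 21*(-4) = 184 - 1*(-84) = 184 + 84 = 268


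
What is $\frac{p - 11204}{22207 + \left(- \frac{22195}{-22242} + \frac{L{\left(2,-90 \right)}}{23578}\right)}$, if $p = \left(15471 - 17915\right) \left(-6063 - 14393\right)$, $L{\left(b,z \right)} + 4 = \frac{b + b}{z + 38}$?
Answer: $\frac{8519002367783622}{3785066942593} \approx 2250.7$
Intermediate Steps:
$L{\left(b,z \right)} = -4 + \frac{2 b}{38 + z}$ ($L{\left(b,z \right)} = -4 + \frac{b + b}{z + 38} = -4 + \frac{2 b}{38 + z}$)
$p = 49994464$ ($p = \left(-2444\right) \left(-20456\right) = 49994464$)
$\frac{p - 11204}{22207 + \left(- \frac{22195}{-22242} + \frac{L{\left(2,-90 \right)}}{23578}\right)} = \frac{49994464 - 11204}{22207 + \left(- \frac{22195}{-22242} + \frac{2 \frac{1}{38 - 90} \left(-76 + 2 - -180\right)}{23578}\right)} = \frac{49983260}{22207 + \left(\left(-22195\right) \left(- \frac{1}{22242}\right) + \frac{2 \left(-76 + 2 + 180\right)}{-52} \cdot \frac{1}{23578}\right)} = \frac{49983260}{22207 + \left(\frac{22195}{22242} + 2 \left(- \frac{1}{52}\right) 106 \cdot \frac{1}{23578}\right)} = \frac{49983260}{22207 + \left(\frac{22195}{22242} - \frac{53}{306514}\right)} = \frac{49983260}{22207 + \frac{1700474851}{1704371097}} = \frac{49983260}{\frac{37850669425930}{1704371097}} = 49983260 \cdot \frac{1704371097}{37850669425930} = \frac{8519002367783622}{3785066942593}$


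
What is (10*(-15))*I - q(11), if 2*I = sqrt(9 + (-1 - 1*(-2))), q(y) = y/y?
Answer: -1 - 75*sqrt(10) ≈ -238.17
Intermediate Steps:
q(y) = 1
I = sqrt(10)/2 (I = sqrt(9 + (-1 - 1*(-2)))/2 = sqrt(9 + (-1 + 2))/2 = sqrt(9 + 1)/2 = sqrt(10)/2 ≈ 1.5811)
(10*(-15))*I - q(11) = (10*(-15))*(sqrt(10)/2) - 1*1 = -75*sqrt(10) - 1 = -1 - 75*sqrt(10)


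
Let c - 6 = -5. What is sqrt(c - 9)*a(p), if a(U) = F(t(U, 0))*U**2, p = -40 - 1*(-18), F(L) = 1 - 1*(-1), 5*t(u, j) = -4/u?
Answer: 1936*I*sqrt(2) ≈ 2737.9*I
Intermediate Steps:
t(u, j) = -4/(5*u) (t(u, j) = (-4/u)/5 = -4/(5*u))
c = 1 (c = 6 - 5 = 1)
F(L) = 2 (F(L) = 1 + 1 = 2)
p = -22 (p = -40 + 18 = -22)
a(U) = 2*U**2
sqrt(c - 9)*a(p) = sqrt(1 - 9)*(2*(-22)**2) = sqrt(-8)*(2*484) = (2*I*sqrt(2))*968 = 1936*I*sqrt(2)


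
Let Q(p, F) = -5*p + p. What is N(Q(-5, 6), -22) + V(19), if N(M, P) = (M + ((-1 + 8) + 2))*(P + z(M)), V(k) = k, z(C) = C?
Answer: -39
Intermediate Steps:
Q(p, F) = -4*p
N(M, P) = (9 + M)*(M + P) (N(M, P) = (M + ((-1 + 8) + 2))*(P + M) = (M + (7 + 2))*(M + P) = (M + 9)*(M + P) = (9 + M)*(M + P))
N(Q(-5, 6), -22) + V(19) = ((-4*(-5))**2 + 9*(-4*(-5)) + 9*(-22) - 4*(-5)*(-22)) + 19 = (20**2 + 9*20 - 198 + 20*(-22)) + 19 = (400 + 180 - 198 - 440) + 19 = -58 + 19 = -39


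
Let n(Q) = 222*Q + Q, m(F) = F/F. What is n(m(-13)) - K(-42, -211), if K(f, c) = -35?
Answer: 258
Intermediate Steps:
m(F) = 1
n(Q) = 223*Q
n(m(-13)) - K(-42, -211) = 223*1 - 1*(-35) = 223 + 35 = 258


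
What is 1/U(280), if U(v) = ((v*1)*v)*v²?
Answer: 1/6146560000 ≈ 1.6269e-10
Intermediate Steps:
U(v) = v⁴ (U(v) = (v*v)*v² = v²*v² = v⁴)
1/U(280) = 1/(280⁴) = 1/6146560000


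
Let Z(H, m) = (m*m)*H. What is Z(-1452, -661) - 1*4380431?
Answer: -638789723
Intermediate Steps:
Z(H, m) = H*m² (Z(H, m) = m²*H = H*m²)
Z(-1452, -661) - 1*4380431 = -1452*(-661)² - 1*4380431 = -1452*436921 - 4380431 = -634409292 - 4380431 = -638789723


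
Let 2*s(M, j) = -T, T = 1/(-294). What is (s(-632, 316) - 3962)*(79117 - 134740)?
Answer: 43194133355/196 ≈ 2.2038e+8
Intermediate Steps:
T = -1/294 ≈ -0.0034014
s(M, j) = 1/588 (s(M, j) = (-1*(-1/294))/2 = (1/2)*(1/294) = 1/588)
(s(-632, 316) - 3962)*(79117 - 134740) = (1/588 - 3962)*(79117 - 134740) = -2329655/588*(-55623) = 43194133355/196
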